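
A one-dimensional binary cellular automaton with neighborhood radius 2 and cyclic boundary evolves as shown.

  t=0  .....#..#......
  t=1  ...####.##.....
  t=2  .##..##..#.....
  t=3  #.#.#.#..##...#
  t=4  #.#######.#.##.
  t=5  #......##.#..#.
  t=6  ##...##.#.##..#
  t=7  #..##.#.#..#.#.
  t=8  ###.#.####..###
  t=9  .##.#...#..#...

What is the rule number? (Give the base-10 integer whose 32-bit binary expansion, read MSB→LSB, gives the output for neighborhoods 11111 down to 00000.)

  #####|.  b31=0 t=4,i=4
  ####.|#  b30=1 t=1,i=5
  ###.#|#  b29=1 t=1,i=6
  ###..|.  b28=0 t=6,i=1
  ##.##|.  b27=0 t=1,i=7
  ##.#.|.  b26=0 t=3,i=1
  ##..#|.  b25=0 t=2,i=3
  ##...|.  b24=0 t=1,i=10
  #.###|.  b23=0 t=4,i=2
  #.##.|.  b22=0 t=1,i=8
  #.#.#|#  b21=1 t=3,i=2
  #.#..|#  b20=1 t=3,i=6
  #..##|#  b19=1 t=2,i=4
  #..#.|.  b18=0 t=0,i=7
  #...#|#  b17=1 t=3,i=12
  #....|.  b16=0 t=0,i=10
  .####|.  b15=0 t=1,i=4
  .###.|#  b14=1 t=6,i=0
  .##.#|#  b13=1 t=3,i=0
  .##..|#  b12=1 t=1,i=9
  .#.##|.  b11=0 t=4,i=1
  .#.#.|#  b10=1 t=3,i=3
  .#..#|#  b9=1 t=0,i=6
  .#...|#  b8=1 t=0,i=9
  ..###|.  b7=0 t=1,i=3
  ..##.|.  b6=0 t=2,i=1
  ..#.#|.  b5=0 t=5,i=13
  ..#..|#  b4=1 t=0,i=5
  ...##|#  b3=1 t=1,i=2
  ...#.|#  b2=1 t=0,i=4
  ....#|#  b1=1 t=0,i=3
  .....|.  b0=0 t=0,i=0
  bits 01100000001110100111011100011110 = 1614444318

1614444318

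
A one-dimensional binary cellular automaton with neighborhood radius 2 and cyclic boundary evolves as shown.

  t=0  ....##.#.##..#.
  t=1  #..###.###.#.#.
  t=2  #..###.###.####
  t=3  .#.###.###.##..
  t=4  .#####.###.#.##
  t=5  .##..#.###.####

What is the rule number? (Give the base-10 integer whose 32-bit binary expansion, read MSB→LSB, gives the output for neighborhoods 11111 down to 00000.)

  nb #####: next=.  (t=2,i=13, bit31=0)
  nb ####.: next=.  (t=2,i=14, bit30=0)
  nb ###.#: next=#  (t=1,i=5, bit29=1)
  nb ###..: next=.  (t=2,i=0, bit28=0)
  nb ##.##: next=.  (t=1,i=6, bit27=0)
  nb ##.#.: next=.  (t=0,i=6, bit26=0)
  nb ##..#: next=#  (t=0,i=11, bit25=1)
  nb ##...: next=#  (t=3,i=13, bit24=1)
  nb #.###: next=#  (t=1,i=7, bit23=1)
  nb #.##.: next=#  (t=0,i=9, bit22=1)
  nb #.#.#: next=#  (t=0,i=7, bit21=1)
  nb #.#..: next=#  (t=1,i=0, bit20=1)
  nb #..##: next=.  (t=1,i=2, bit19=0)
  nb #..#.: next=.  (t=0,i=12, bit18=0)
  nb #...#: next=#  (t=3,i=14, bit17=1)
  nb #....: next=#  (t=0,i=0, bit16=1)
  nb .####: next=#  (t=2,i=12, bit15=1)
  nb .###.: next=#  (t=1,i=4, bit14=1)
  nb .##.#: next=#  (t=0,i=5, bit13=1)
  nb .##..: next=.  (t=0,i=10, bit12=0)
  nb .#.##: next=#  (t=0,i=8, bit11=1)
  nb .#.#.: next=#  (t=1,i=12, bit10=1)
  nb .#..#: next=.  (t=1,i=1, bit9=0)
  nb .#...: next=.  (t=0,i=14, bit8=0)
  nb ..###: next=#  (t=1,i=3, bit7=1)
  nb ..##.: next=#  (t=0,i=4, bit6=1)
  nb ..#.#: next=#  (t=3,i=1, bit5=1)
  nb ..#..: next=#  (t=0,i=13, bit4=1)
  nb ...##: next=#  (t=0,i=3, bit3=1)
  nb ...#.: next=.  (t=3,i=0, bit2=0)
  nb ....#: next=.  (t=0,i=2, bit1=0)
  nb .....: next=.  (t=0,i=1, bit0=0)
  bits 00100011111100111110110011111000 = 603188472

603188472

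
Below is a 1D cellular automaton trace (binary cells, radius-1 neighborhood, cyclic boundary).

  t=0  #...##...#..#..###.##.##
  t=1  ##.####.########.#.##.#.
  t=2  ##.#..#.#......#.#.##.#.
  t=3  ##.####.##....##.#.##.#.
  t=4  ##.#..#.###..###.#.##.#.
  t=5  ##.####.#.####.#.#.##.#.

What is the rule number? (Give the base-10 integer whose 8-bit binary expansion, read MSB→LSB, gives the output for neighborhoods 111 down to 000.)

  nb ###: next=.  (t=0,i=16, bit7=0)
  nb ##.: next=#  (t=0,i=0, bit6=1)
  nb #.#: next=.  (t=0,i=18, bit5=0)
  nb #..: next=#  (t=0,i=1, bit4=1)
  nb .##: next=#  (t=0,i=4, bit3=1)
  nb .#.: next=#  (t=0,i=9, bit2=1)
  nb ..#: next=#  (t=0,i=3, bit1=1)
  nb ...: next=.  (t=0,i=2, bit0=0)
  bits 01011110 = 94

94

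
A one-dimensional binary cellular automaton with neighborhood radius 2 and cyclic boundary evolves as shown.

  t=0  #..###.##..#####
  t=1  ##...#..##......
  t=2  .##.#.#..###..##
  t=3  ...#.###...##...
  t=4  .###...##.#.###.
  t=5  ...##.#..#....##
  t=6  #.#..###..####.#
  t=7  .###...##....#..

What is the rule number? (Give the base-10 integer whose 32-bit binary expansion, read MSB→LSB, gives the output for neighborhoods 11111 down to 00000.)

923866926

  nb #####: next=.  (t=0,i=13, bit31=0)
  nb ####.: next=.  (t=0,i=15, bit30=0)
  nb ###.#: next=#  (t=0,i=5, bit29=1)
  nb ###..: next=#  (t=0,i=0, bit28=1)
  nb ##.##: next=.  (t=0,i=6, bit27=0)
  nb ##.#.: next=#  (t=2,i=3, bit26=1)
  nb ##..#: next=#  (t=0,i=1, bit25=1)
  nb ##...: next=#  (t=1,i=2, bit24=1)
  nb #.###: next=.  (t=3,i=5, bit23=0)
  nb #.##.: next=.  (t=0,i=7, bit22=0)
  nb #.#.#: next=.  (t=2,i=4, bit21=0)
  nb #.#..: next=#  (t=2,i=6, bit20=1)
  nb #..##: next=.  (t=0,i=2, bit19=0)
  nb #..#.: next=.  (t=5,i=8, bit18=0)
  nb #...#: next=.  (t=1,i=3, bit17=0)
  nb #....: next=#  (t=1,i=11, bit16=1)
  nb .####: next=.  (t=0,i=12, bit15=0)
  nb .###.: next=.  (t=0,i=4, bit14=0)
  nb .##.#: next=.  (t=2,i=2, bit13=0)
  nb .##..: next=#  (t=0,i=8, bit12=1)
  nb .#.##: next=.  (t=3,i=4, bit11=0)
  nb .#.#.: next=#  (t=2,i=5, bit10=1)
  nb .#..#: next=#  (t=1,i=6, bit9=1)
  nb .#...: next=#  (t=5,i=10, bit8=1)
  nb ..###: next=.  (t=0,i=3, bit7=0)
  nb ..##.: next=.  (t=1,i=0, bit6=0)
  nb ..#.#: next=#  (t=3,i=3, bit5=1)
  nb ..#..: next=.  (t=1,i=5, bit4=0)
  nb ...##: next=#  (t=1,i=15, bit3=1)
  nb ...#.: next=#  (t=1,i=4, bit2=1)
  nb ....#: next=#  (t=1,i=14, bit1=1)
  nb .....: next=.  (t=1,i=12, bit0=0)
  bits 00110111000100010001011100101110 = 923866926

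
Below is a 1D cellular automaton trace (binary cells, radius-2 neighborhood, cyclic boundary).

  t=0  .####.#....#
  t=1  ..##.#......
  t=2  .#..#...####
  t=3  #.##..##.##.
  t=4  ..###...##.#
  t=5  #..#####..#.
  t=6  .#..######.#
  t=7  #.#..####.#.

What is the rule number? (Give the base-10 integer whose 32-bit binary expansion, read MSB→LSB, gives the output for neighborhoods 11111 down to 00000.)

  nb #####: next=#  (t=5,i=5, bit31=1)
  nb ####.: next=#  (t=0,i=3, bit30=1)
  nb ###.#: next=.  (t=0,i=4, bit29=0)
  nb ###..: next=#  (t=4,i=4, bit28=1)
  nb ##.##: next=#  (t=3,i=8, bit27=1)
  nb ##.#.: next=#  (t=0,i=5, bit26=1)
  nb ##..#: next=#  (t=3,i=4, bit25=1)
  nb ##...: next=#  (t=4,i=5, bit24=1)
  nb #.###: next=.  (t=0,i=1, bit23=0)
  nb #.##.: next=#  (t=3,i=2, bit22=1)
  nb #.#.#: next=.  (t=3,i=0, bit21=0)
  nb #.#..: next=.  (t=0,i=6, bit20=0)
  nb #..##: next=.  (t=3,i=5, bit19=0)
  nb #..#.: next=#  (t=2,i=3, bit18=1)
  nb #...#: next=#  (t=2,i=6, bit17=1)
  nb #....: next=.  (t=0,i=8, bit16=0)
  nb .####: next=#  (t=0,i=2, bit15=1)
  nb .###.: next=#  (t=4,i=3, bit14=1)
  nb .##.#: next=.  (t=1,i=3, bit13=0)
  nb .##..: next=#  (t=3,i=3, bit12=1)
  nb .#.##: next=.  (t=0,i=0, bit11=0)
  nb .#.#.: next=#  (t=5,i=11, bit10=1)
  nb .#..#: next=#  (t=2,i=2, bit9=1)
  nb .#...: next=.  (t=0,i=7, bit8=0)
  nb ..###: next=.  (t=2,i=8, bit7=0)
  nb ..##.: next=.  (t=1,i=2, bit6=0)
  nb ..#.#: next=.  (t=0,i=11, bit5=0)
  nb ..#..: next=.  (t=2,i=4, bit4=0)
  nb ...##: next=#  (t=1,i=1, bit3=1)
  nb ...#.: next=.  (t=0,i=10, bit2=0)
  nb ....#: next=.  (t=0,i=9, bit1=0)
  nb .....: next=#  (t=1,i=8, bit0=1)
  bits 11011111010001101101011000001001 = 3745961481

3745961481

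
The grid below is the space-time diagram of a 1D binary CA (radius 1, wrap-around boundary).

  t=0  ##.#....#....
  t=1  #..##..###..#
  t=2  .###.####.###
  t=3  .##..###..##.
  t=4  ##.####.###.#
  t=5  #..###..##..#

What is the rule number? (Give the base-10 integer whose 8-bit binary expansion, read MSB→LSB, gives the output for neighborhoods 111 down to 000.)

158

  ###|#  b7=1 t=1,i=8
  ##.|.  b6=0 t=0,i=1
  #.#|.  b5=0 t=0,i=2
  #..|#  b4=1 t=0,i=4
  .##|#  b3=1 t=0,i=0
  .#.|#  b2=1 t=0,i=3
  ..#|#  b1=1 t=0,i=7
  ...|.  b0=0 t=0,i=5
  bits 10011110 = 158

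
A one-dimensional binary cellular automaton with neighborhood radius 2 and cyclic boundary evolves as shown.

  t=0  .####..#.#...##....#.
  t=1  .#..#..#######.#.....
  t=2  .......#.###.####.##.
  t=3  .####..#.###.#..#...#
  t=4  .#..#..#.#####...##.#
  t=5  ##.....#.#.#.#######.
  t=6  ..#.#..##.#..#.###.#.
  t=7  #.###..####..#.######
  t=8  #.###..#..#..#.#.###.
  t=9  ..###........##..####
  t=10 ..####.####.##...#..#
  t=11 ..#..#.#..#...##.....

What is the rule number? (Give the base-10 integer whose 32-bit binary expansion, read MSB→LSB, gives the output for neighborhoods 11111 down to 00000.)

3046270441

  #####|#  b31=1 t=1,i=9
  ####.|.  b30=0 t=0,i=3
  ###.#|#  b29=1 t=1,i=13
  ###..|#  b28=1 t=0,i=4
  ##.##|.  b27=0 t=2,i=12
  ##.#.|#  b26=1 t=1,i=14
  ##..#|.  b25=0 t=0,i=5
  ##...|#  b24=1 t=0,i=15
  #.###|#  b23=1 t=2,i=9
  #.##.|.  b22=0 t=2,i=18
  #.#.#|.  b21=0 t=4,i=20
  #.#..|#  b20=1 t=0,i=9
  #..##|.  b19=0 t=0,i=0
  #..#.|.  b18=0 t=0,i=6
  #...#|#  b17=1 t=0,i=11
  #....|.  b16=0 t=0,i=16
  .####|.  b15=0 t=0,i=2
  .###.|#  b14=1 t=2,i=10
  .##.#|#  b13=1 t=4,i=18
  .##..|.  b12=0 t=0,i=14
  .#.##|.  b11=0 t=2,i=8
  .#.#.|#  b10=1 t=0,i=8
  .#..#|.  b9=0 t=0,i=20
  .#...|#  b8=1 t=0,i=10
  ..###|#  b7=1 t=0,i=1
  ..##.|#  b6=1 t=0,i=13
  ..#.#|#  b5=1 t=0,i=7
  ..#..|.  b4=0 t=0,i=19
  ...##|#  b3=1 t=0,i=12
  ...#.|.  b2=0 t=0,i=18
  ....#|.  b1=0 t=0,i=17
  .....|#  b0=1 t=1,i=18
  bits 10110101100100100110010111101001 = 3046270441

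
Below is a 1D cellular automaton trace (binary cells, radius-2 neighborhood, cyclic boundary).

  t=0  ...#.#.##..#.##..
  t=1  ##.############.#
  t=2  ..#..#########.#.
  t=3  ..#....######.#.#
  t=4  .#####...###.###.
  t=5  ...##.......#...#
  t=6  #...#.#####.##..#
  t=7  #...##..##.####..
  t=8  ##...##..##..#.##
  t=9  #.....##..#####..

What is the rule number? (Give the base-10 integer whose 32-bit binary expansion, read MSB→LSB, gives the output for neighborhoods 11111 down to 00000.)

  #####|#  b31=1 t=1,i=5
  ####.|#  b30=1 t=1,i=13
  ###.#|.  b29=0 t=1,i=1
  ###..|.  b28=0 t=4,i=5
  ##.##|#  b27=1 t=1,i=2
  ##.#.|#  b26=1 t=2,i=14
  ##..#|#  b25=1 t=0,i=9
  ##...|.  b24=0 t=0,i=15
  #.###|.  b23=0 t=1,i=3
  #.##.|#  b22=1 t=0,i=7
  #.#.#|#  b21=1 t=0,i=5
  #.#..|.  b20=0 t=2,i=15
  #..##|.  b19=0 t=2,i=4
  #..#.|#  b18=1 t=0,i=10
  #...#|.  b17=0 t=2,i=0
  #....|#  b16=1 t=0,i=16
  .####|.  b15=0 t=1,i=4
  .###.|.  b14=0 t=1,i=0
  .##.#|#  b13=1 t=7,i=9
  .##..|#  b12=1 t=0,i=8
  .#.##|#  b11=1 t=0,i=6
  .#.#.|#  b10=1 t=0,i=4
  .#..#|.  b9=0 t=2,i=3
  .#...|#  b8=1 t=2,i=16
  ..###|.  b7=0 t=2,i=5
  ..##.|.  b6=0 t=5,i=3
  ..#.#|#  b5=1 t=0,i=3
  ..#..|#  b4=1 t=2,i=2
  ...##|.  b3=0 t=3,i=6
  ...#.|.  b2=0 t=0,i=2
  ....#|#  b1=1 t=0,i=1
  .....|#  b0=1 t=0,i=0
  bits 11001110011001010011110100110011 = 3462741299

3462741299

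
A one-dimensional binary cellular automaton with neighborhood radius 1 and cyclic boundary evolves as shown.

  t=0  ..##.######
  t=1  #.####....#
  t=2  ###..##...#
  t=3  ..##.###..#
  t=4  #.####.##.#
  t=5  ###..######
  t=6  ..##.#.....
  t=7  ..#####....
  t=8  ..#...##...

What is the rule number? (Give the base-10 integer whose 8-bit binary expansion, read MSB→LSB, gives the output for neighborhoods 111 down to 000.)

  [7] ### => .  t=0,i=6
  [6] ##. => #  t=0,i=3
  [5] #.# => #  t=0,i=4
  [4] #.. => #  t=0,i=0
  [3] .## => #  t=0,i=2
  [2] .#. => #  t=3,i=10
  [1] ..# => .  t=0,i=1
  [0] ... => .  t=1,i=7
  bits 01111100 = 124

124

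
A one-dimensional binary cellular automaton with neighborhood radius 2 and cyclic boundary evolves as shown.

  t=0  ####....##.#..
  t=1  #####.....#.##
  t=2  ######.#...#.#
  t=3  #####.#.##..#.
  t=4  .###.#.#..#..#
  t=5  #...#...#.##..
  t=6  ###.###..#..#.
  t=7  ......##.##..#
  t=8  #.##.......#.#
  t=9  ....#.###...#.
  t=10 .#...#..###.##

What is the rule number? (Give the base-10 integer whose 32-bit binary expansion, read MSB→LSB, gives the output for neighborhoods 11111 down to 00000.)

3607792529

  nb #####: next=#  (t=1,i=0, bit31=1)
  nb ####.: next=#  (t=0,i=2, bit30=1)
  nb ###.#: next=.  (t=2,i=5, bit29=0)
  nb ###..: next=#  (t=0,i=3, bit28=1)
  nb ##.##: next=.  (t=6,i=3, bit27=0)
  nb ##.#.: next=#  (t=0,i=10, bit26=1)
  nb ##..#: next=#  (t=3,i=10, bit25=1)
  nb ##...: next=#  (t=0,i=4, bit24=1)
  nb #.###: next=.  (t=1,i=12, bit23=0)
  nb #.##.: next=.  (t=3,i=8, bit22=0)
  nb #.#.#: next=.  (t=3,i=6, bit21=0)
  nb #.#..: next=.  (t=0,i=11, bit20=0)
  nb #..##: next=#  (t=0,i=13, bit19=1)
  nb #..#.: next=.  (t=3,i=11, bit18=0)
  nb #...#: next=#  (t=2,i=9, bit17=1)
  nb #....: next=.  (t=0,i=5, bit16=0)
  nb .####: next=#  (t=0,i=1, bit15=1)
  nb .###.: next=.  (t=4,i=2, bit14=0)
  nb .##.#: next=.  (t=0,i=9, bit13=0)
  nb .##..: next=.  (t=3,i=9, bit12=0)
  nb .#.##: next=#  (t=1,i=11, bit11=1)
  nb .#.#.: next=.  (t=4,i=6, bit10=0)
  nb .#..#: next=#  (t=0,i=12, bit9=1)
  nb .#...: next=#  (t=2,i=8, bit8=1)
  nb ..###: next=#  (t=0,i=0, bit7=1)
  nb ..##.: next=.  (t=0,i=8, bit6=0)
  nb ..#.#: next=.  (t=1,i=10, bit5=0)
  nb ..#..: next=#  (t=4,i=10, bit4=1)
  nb ...##: next=.  (t=0,i=7, bit3=0)
  nb ...#.: next=.  (t=1,i=9, bit2=0)
  nb ....#: next=.  (t=0,i=6, bit1=0)
  nb .....: next=#  (t=1,i=7, bit0=1)
  bits 11010111000010101000101110010001 = 3607792529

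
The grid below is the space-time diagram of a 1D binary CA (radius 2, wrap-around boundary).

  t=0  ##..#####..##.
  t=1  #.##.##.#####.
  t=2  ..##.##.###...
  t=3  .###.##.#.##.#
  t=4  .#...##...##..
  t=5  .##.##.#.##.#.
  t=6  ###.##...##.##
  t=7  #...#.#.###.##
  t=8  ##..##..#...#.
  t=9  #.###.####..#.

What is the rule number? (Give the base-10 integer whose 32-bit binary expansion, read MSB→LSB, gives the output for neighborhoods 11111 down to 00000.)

2480711545

  #####|#  b31=1 t=0,i=6
  ####.|.  b30=0 t=0,i=7
  ###.#|.  b29=0 t=1,i=12
  ###..|#  b28=1 t=0,i=8
  ##.##|.  b27=0 t=0,i=13
  ##.#.|.  b26=0 t=1,i=13
  ##..#|#  b25=1 t=0,i=2
  ##...|#  b24=1 t=2,i=11
  #.###|#  b23=1 t=1,i=8
  #.##.|#  b22=1 t=0,i=0
  #.#.#|.  b21=0 t=1,i=0
  #.#..|#  b20=1 t=5,i=12
  #..##|#  b19=1 t=0,i=3
  #..#.|#  b18=1 t=8,i=7
  #...#|.  b17=0 t=4,i=3
  #....|.  b16=0 t=2,i=12
  .####|#  b15=1 t=0,i=5
  .###.|.  b14=0 t=2,i=9
  .##.#|#  b13=1 t=0,i=12
  .##..|.  b12=0 t=0,i=1
  .#.##|.  b11=0 t=1,i=1
  .#.#.|#  b10=1 t=7,i=5
  .#..#|#  b9=1 t=5,i=13
  .#...|#  b8=1 t=4,i=2
  ..###|.  b7=0 t=0,i=4
  ..##.|#  b6=1 t=0,i=11
  ..#.#|#  b5=1 t=7,i=4
  ..#..|#  b4=1 t=4,i=1
  ...##|#  b3=1 t=2,i=1
  ...#.|.  b2=0 t=4,i=0
  ....#|.  b1=0 t=2,i=0
  .....|#  b0=1 t=2,i=13
  bits 10010011110111001010011101111001 = 2480711545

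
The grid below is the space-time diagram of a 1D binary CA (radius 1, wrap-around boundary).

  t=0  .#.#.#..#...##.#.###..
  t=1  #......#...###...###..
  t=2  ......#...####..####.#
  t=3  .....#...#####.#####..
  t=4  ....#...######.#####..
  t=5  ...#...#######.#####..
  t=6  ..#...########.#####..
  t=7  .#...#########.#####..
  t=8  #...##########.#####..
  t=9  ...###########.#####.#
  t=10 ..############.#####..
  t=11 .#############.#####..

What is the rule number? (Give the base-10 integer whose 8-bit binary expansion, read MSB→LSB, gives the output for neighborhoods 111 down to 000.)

202

  [7] ### => #  t=0,i=18
  [6] ##. => #  t=0,i=13
  [5] #.# => .  t=0,i=2
  [4] #.. => .  t=0,i=6
  [3] .## => #  t=0,i=12
  [2] .#. => .  t=0,i=1
  [1] ..# => #  t=0,i=0
  [0] ... => .  t=0,i=10
  bits 11001010 = 202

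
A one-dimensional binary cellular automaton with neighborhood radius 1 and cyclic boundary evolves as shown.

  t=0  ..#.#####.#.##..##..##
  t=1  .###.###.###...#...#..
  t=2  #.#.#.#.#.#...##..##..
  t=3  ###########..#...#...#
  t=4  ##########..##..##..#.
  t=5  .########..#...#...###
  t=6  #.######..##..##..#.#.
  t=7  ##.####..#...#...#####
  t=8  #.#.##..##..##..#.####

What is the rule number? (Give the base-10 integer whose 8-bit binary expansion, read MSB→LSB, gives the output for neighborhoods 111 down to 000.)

166

  nb ###: next=#  (t=0,i=5, bit7=1)
  nb ##.: next=.  (t=0,i=8, bit6=0)
  nb #.#: next=#  (t=0,i=3, bit5=1)
  nb #..: next=.  (t=0,i=0, bit4=0)
  nb .##: next=.  (t=0,i=4, bit3=0)
  nb .#.: next=#  (t=0,i=2, bit2=1)
  nb ..#: next=#  (t=0,i=1, bit1=1)
  nb ...: next=.  (t=1,i=13, bit0=0)
  bits 10100110 = 166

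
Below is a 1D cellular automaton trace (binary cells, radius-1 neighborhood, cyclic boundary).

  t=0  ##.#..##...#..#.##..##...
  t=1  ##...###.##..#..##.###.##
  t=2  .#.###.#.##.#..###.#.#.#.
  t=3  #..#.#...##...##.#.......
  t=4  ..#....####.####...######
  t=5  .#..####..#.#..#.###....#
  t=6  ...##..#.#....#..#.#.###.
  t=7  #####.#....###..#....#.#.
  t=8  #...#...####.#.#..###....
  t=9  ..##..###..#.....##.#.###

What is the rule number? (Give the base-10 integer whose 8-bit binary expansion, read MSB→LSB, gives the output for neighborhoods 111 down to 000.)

  nb ###: next=.  (t=1,i=0, bit7=0)
  nb ##.: next=#  (t=0,i=1, bit6=1)
  nb #.#: next=.  (t=0,i=2, bit5=0)
  nb #..: next=.  (t=0,i=4, bit4=0)
  nb .##: next=#  (t=0,i=0, bit3=1)
  nb .#.: next=.  (t=0,i=3, bit2=0)
  nb ..#: next=#  (t=0,i=5, bit1=1)
  nb ...: next=#  (t=0,i=9, bit0=1)
  bits 01001011 = 75

75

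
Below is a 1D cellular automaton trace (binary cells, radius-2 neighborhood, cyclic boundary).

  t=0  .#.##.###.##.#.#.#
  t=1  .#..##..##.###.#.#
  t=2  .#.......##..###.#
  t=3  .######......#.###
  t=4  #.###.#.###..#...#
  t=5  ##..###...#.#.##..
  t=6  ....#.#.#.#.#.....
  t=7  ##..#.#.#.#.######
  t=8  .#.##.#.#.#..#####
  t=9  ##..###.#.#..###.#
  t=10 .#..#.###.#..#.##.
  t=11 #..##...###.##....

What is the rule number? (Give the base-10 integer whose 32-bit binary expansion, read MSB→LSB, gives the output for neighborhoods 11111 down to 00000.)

  ##### -> #   bit 31 = 1  t=3,i=3
  ####. -> .   bit 30 = 0  t=3,i=5
  ###.# -> #   bit 29 = 1  t=0,i=8
  ###.. -> #   bit 28 = 1  t=3,i=6
  ##.## -> #   bit 27 = 1  t=0,i=5
  ##.#. -> #   bit 26 = 1  t=0,i=12
  ##..# -> .   bit 25 = 0  t=1,i=6
  ##... -> .   bit 24 = 0  t=3,i=7
  #.### -> .   bit 23 = 0  t=0,i=6
  #.##. -> .   bit 22 = 0  t=0,i=3
  #.#.# -> #   bit 21 = 1  t=0,i=1
  #.#.. -> #   bit 20 = 1  t=1,i=1
  #..## -> .   bit 19 = 0  t=1,i=3
  #..#. -> #   bit 18 = 1  t=4,i=12
  #...# -> #   bit 17 = 1  t=4,i=15
  #.... -> #   bit 16 = 1  t=2,i=3
  .#### -> #   bit 15 = 1  t=3,i=2
  .###. -> .   bit 14 = 0  t=0,i=7
  .##.# -> #   bit 13 = 1  t=0,i=4
  .##.. -> .   bit 12 = 0  t=1,i=5
  .#.## -> .   bit 11 = 0  t=0,i=2
  .#.#. -> .   bit 10 = 0  t=0,i=0
  .#..# -> .   bit 9 = 0  t=1,i=2
  .#... -> #   bit 8 = 1  t=2,i=2
  ..### -> #   bit 7 = 1  t=2,i=13
  ..##. -> .   bit 6 = 0  t=1,i=4
  ..#.# -> #   bit 5 = 1  t=3,i=13
  ..#.. -> .   bit 4 = 0  t=4,i=13
  ...## -> .   bit 3 = 0  t=2,i=8
  ...#. -> .   bit 2 = 0  t=3,i=12
  ....# -> .   bit 1 = 0  t=2,i=7
  ..... -> #   bit 0 = 1  t=2,i=4
  bits 10111100001101111010000110100001 = 3157762465

3157762465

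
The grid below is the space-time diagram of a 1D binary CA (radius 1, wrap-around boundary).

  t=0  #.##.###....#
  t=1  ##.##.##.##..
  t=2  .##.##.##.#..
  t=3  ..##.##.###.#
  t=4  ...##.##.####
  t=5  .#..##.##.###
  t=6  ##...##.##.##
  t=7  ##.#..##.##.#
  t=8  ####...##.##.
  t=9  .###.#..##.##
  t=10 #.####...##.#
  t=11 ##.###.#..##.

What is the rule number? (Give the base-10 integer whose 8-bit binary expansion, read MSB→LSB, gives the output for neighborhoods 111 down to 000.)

  nb ###: next=#  (t=0,i=6, bit7=1)
  nb ##.: next=#  (t=0,i=0, bit6=1)
  nb #.#: next=#  (t=0,i=1, bit5=1)
  nb #..: next=.  (t=0,i=8, bit4=0)
  nb .##: next=.  (t=0,i=2, bit3=0)
  nb .#.: next=#  (t=2,i=10, bit2=1)
  nb ..#: next=.  (t=0,i=11, bit1=0)
  nb ...: next=#  (t=0,i=9, bit0=1)
  bits 11100101 = 229

229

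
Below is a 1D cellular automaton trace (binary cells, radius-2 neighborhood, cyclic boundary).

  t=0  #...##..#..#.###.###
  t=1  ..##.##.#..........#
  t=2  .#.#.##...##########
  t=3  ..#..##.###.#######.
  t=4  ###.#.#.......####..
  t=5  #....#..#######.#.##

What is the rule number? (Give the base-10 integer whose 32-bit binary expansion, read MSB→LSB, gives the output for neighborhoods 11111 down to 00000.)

  nb #####: next=#  (t=2,i=12, bit31=1)
  nb ####.: next=#  (t=0,i=19, bit30=1)
  nb ###.#: next=.  (t=0,i=15, bit29=0)
  nb ###..: next=.  (t=0,i=0, bit28=0)
  nb ##.##: next=.  (t=0,i=16, bit27=0)
  nb ##.#.: next=.  (t=1,i=7, bit26=0)
  nb ##..#: next=#  (t=0,i=6, bit25=1)
  nb ##...: next=.  (t=0,i=1, bit24=0)
  nb #.###: next=.  (t=0,i=13, bit23=0)
  nb #.##.: next=#  (t=1,i=5, bit22=1)
  nb #.#.#: next=.  (t=2,i=1, bit21=0)
  nb #.#..: next=.  (t=1,i=8, bit20=0)
  nb #..##: next=#  (t=1,i=1, bit19=1)
  nb #..#.: next=.  (t=0,i=7, bit18=0)
  nb #...#: next=#  (t=0,i=2, bit17=1)
  nb #....: next=#  (t=1,i=10, bit16=1)
  nb .####: next=.  (t=0,i=18, bit15=0)
  nb .###.: next=.  (t=0,i=14, bit14=0)
  nb .##.#: next=#  (t=1,i=3, bit13=1)
  nb .##..: next=#  (t=0,i=5, bit12=1)
  nb .#.##: next=.  (t=0,i=12, bit11=0)
  nb .#.#.: next=#  (t=2,i=2, bit10=1)
  nb .#..#: next=.  (t=0,i=9, bit9=0)
  nb .#...: next=.  (t=1,i=9, bit8=0)
  nb ..###: next=#  (t=2,i=10, bit7=1)
  nb ..##.: next=.  (t=0,i=4, bit6=0)
  nb ..#.#: next=.  (t=0,i=11, bit5=0)
  nb ..#..: next=#  (t=0,i=8, bit4=1)
  nb ...##: next=#  (t=0,i=3, bit3=1)
  nb ...#.: next=#  (t=1,i=18, bit2=1)
  nb ....#: next=#  (t=1,i=17, bit1=1)
  nb .....: next=#  (t=1,i=11, bit0=1)
  bits 11000010010010110011010010011111 = 3259708575

3259708575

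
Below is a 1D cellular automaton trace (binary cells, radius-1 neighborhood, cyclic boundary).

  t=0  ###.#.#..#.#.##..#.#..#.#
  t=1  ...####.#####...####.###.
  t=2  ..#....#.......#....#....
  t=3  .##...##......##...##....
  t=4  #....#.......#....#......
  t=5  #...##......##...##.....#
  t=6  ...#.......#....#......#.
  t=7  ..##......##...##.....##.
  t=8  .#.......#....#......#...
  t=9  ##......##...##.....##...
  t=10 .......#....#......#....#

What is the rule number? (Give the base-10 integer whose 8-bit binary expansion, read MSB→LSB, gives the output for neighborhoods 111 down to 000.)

38

  ###|.  b7=0 t=0,i=0
  ##.|.  b6=0 t=0,i=2
  #.#|#  b5=1 t=0,i=3
  #..|.  b4=0 t=0,i=7
  .##|.  b3=0 t=0,i=13
  .#.|#  b2=1 t=0,i=4
  ..#|#  b1=1 t=0,i=8
  ...|.  b0=0 t=1,i=0
  bits 00100110 = 38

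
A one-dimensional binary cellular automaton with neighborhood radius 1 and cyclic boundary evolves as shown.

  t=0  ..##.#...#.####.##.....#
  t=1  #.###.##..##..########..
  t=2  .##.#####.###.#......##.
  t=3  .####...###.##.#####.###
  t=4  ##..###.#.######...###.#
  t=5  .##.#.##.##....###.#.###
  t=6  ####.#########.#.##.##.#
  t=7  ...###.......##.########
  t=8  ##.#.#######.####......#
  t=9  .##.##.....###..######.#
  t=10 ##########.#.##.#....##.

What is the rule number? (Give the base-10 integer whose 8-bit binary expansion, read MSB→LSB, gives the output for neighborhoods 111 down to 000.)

  ### -> .   bit 7 = 0  t=0,i=12
  ##. -> #   bit 6 = 1  t=0,i=3
  #.# -> #   bit 5 = 1  t=0,i=4
  #.. -> #   bit 4 = 1  t=0,i=0
  .## -> #   bit 3 = 1  t=0,i=2
  .#. -> .   bit 2 = 0  t=0,i=5
  ..# -> .   bit 1 = 0  t=0,i=1
  ... -> #   bit 0 = 1  t=0,i=7
  bits 01111001 = 121

121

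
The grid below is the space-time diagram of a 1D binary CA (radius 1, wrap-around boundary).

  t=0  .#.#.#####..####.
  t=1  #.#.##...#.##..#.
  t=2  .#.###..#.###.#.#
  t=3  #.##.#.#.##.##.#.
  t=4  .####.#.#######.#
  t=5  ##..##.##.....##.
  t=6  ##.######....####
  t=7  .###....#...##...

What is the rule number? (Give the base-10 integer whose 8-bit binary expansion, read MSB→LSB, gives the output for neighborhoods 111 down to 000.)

106

  [7] ### => .  t=0,i=6
  [6] ##. => #  t=0,i=9
  [5] #.# => #  t=0,i=2
  [4] #.. => .  t=0,i=10
  [3] .## => #  t=0,i=5
  [2] .#. => .  t=0,i=1
  [1] ..# => #  t=0,i=0
  [0] ... => .  t=1,i=7
  bits 01101010 = 106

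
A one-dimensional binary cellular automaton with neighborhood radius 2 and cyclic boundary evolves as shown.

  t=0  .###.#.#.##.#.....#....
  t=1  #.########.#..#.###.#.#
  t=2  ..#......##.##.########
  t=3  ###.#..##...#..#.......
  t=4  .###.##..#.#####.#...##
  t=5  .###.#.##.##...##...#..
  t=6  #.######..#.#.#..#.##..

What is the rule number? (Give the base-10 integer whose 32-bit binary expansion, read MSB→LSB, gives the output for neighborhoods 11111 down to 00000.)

669863454

  [31] ##### => .  t=1,i=4
  [30] ####. => .  t=1,i=8
  [29] ###.# => #  t=0,i=3
  [28] ###.. => .  t=2,i=22
  [27] ##.## => .  t=1,i=1
  [26] ##.#. => #  t=0,i=4
  [25] ##..# => #  t=2,i=0
  [24] ##... => #  t=3,i=9
  [23] #.### => #  t=1,i=2
  [22] #.##. => #  t=0,i=9
  [21] #.#.# => #  t=0,i=5
  [20] #.#.. => .  t=0,i=12
  [19] #..## => #  t=3,i=6
  [18] #..#. => #  t=1,i=13
  [17] #...# => .  t=3,i=10
  [16] #.... => #  t=0,i=14
  [15] .#### => .  t=1,i=3
  [14] .###. => #  t=0,i=2
  [13] .##.# => .  t=0,i=10
  [12] .##.. => .  t=3,i=8
  [11] .#.## => #  t=0,i=8
  [10] .#.#. => #  t=0,i=6
  [9] .#..# => #  t=1,i=12
  [8] .#... => .  t=0,i=13
  [7] ..### => .  t=0,i=1
  [6] ..##. => .  t=2,i=9
  [5] ..#.# => .  t=1,i=14
  [4] ..#.. => #  t=0,i=18
  [3] ...## => #  t=0,i=0
  [2] ...#. => #  t=0,i=17
  [1] ....# => #  t=0,i=16
  [0] ..... => .  t=0,i=15
  bits 00100111111011010100111000011110 = 669863454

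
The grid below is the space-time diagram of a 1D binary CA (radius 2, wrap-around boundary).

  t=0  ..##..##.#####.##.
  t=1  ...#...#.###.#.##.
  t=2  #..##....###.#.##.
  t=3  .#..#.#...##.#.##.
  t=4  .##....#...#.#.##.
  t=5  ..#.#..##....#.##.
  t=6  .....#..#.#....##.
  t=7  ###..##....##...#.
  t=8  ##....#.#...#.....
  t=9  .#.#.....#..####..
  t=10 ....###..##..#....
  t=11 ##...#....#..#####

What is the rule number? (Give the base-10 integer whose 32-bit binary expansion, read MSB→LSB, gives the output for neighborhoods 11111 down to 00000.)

2699162385

  #####|#  b31=1 t=0,i=11
  ####.|.  b30=0 t=0,i=12
  ###.#|#  b29=1 t=0,i=13
  ###..|.  b28=0 t=7,i=2
  ##.##|.  b27=0 t=0,i=8
  ##.#.|.  b26=0 t=1,i=12
  ##..#|.  b25=0 t=0,i=4
  ##...|.  b24=0 t=0,i=17
  #.###|#  b23=1 t=0,i=9
  #.##.|#  b22=1 t=0,i=15
  #.#.#|#  b21=1 t=1,i=13
  #.#..|.  b20=0 t=2,i=0
  #..##|.  b19=0 t=0,i=5
  #..#.|.  b18=0 t=3,i=0
  #...#|.  b17=0 t=0,i=0
  #....|#  b16=1 t=1,i=0
  .####|#  b15=1 t=0,i=10
  .###.|#  b14=1 t=1,i=10
  .##.#|#  b13=1 t=0,i=7
  .##..|#  b12=1 t=0,i=3
  .#.##|.  b11=0 t=1,i=8
  .#.#.|.  b10=0 t=3,i=5
  .#..#|#  b9=1 t=2,i=1
  .#...|#  b8=1 t=1,i=4
  ..###|.  b7=0 t=2,i=9
  ..##.|.  b6=0 t=0,i=2
  ..#.#|.  b5=0 t=1,i=7
  ..#..|#  b4=1 t=1,i=3
  ...##|.  b3=0 t=0,i=1
  ...#.|.  b2=0 t=1,i=2
  ....#|.  b1=0 t=1,i=1
  .....|#  b0=1 t=6,i=1
  bits 10100000111000011111001100010001 = 2699162385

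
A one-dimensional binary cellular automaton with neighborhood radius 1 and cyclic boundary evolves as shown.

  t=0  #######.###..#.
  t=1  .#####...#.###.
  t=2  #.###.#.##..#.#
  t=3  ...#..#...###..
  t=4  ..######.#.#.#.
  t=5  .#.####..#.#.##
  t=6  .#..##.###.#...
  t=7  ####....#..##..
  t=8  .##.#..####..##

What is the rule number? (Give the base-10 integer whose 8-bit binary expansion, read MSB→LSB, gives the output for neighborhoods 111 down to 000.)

150

  nb ###: next=#  (t=0,i=1, bit7=1)
  nb ##.: next=.  (t=0,i=6, bit6=0)
  nb #.#: next=.  (t=0,i=7, bit5=0)
  nb #..: next=#  (t=0,i=11, bit4=1)
  nb .##: next=.  (t=0,i=0, bit3=0)
  nb .#.: next=#  (t=0,i=13, bit2=1)
  nb ..#: next=#  (t=0,i=12, bit1=1)
  nb ...: next=.  (t=1,i=7, bit0=0)
  bits 10010110 = 150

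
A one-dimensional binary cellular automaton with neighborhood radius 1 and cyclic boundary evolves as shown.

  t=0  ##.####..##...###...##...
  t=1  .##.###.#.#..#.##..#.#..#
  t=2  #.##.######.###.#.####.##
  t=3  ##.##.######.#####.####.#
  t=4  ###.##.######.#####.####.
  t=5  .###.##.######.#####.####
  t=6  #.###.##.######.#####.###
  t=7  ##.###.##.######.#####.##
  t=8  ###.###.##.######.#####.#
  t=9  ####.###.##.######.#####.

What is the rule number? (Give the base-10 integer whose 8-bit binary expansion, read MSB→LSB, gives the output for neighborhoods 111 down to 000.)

  nb ###: next=#  (t=0,i=4, bit7=1)
  nb ##.: next=#  (t=0,i=1, bit6=1)
  nb #.#: next=#  (t=0,i=2, bit5=1)
  nb #..: next=.  (t=0,i=7, bit4=0)
  nb .##: next=.  (t=0,i=0, bit3=0)
  nb .#.: next=#  (t=1,i=8, bit2=1)
  nb ..#: next=#  (t=0,i=8, bit1=1)
  nb ...: next=.  (t=0,i=12, bit0=0)
  bits 11100110 = 230

230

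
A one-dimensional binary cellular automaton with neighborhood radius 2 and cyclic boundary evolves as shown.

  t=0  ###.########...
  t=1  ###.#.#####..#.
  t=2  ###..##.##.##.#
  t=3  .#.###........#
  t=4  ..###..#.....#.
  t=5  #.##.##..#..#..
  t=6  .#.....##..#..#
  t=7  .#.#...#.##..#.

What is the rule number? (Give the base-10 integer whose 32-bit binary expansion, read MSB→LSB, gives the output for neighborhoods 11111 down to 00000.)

  [31] ##### => #  t=0,i=6
  [30] ####. => #  t=0,i=10
  [29] ###.# => #  t=0,i=2
  [28] ###.. => .  t=0,i=11
  [27] ##.## => .  t=0,i=3
  [26] ##.#. => .  t=1,i=3
  [25] ##..# => #  t=1,i=11
  [24] ##... => .  t=0,i=12
  [23] #.### => #  t=0,i=4
  [22] #.##. => .  t=2,i=8
  [21] #.#.# => .  t=1,i=4
  [20] #.#.. => #  t=6,i=1
  [19] #..## => #  t=2,i=4
  [18] #..#. => #  t=1,i=12
  [17] #...# => #  t=0,i=13
  [16] #.... => #  t=3,i=7
  [15] .#### => .  t=0,i=5
  [14] .###. => #  t=0,i=1
  [13] .##.# => .  t=2,i=6
  [12] .##.. => .  t=5,i=6
  [11] .#.## => #  t=1,i=5
  [10] .#.#. => .  t=3,i=0
  [9] .#..# => .  t=5,i=10
  [8] .#... => .  t=4,i=8
  [7] ..### => #  t=0,i=0
  [6] ..##. => #  t=2,i=5
  [5] ..#.# => .  t=1,i=13
  [4] ..#.. => .  t=4,i=7
  [3] ...## => .  t=0,i=14
  [2] ...#. => #  t=3,i=13
  [1] ....# => .  t=3,i=12
  [0] ..... => .  t=3,i=8
  bits 11100010100111110100100011000100 = 3802089668

3802089668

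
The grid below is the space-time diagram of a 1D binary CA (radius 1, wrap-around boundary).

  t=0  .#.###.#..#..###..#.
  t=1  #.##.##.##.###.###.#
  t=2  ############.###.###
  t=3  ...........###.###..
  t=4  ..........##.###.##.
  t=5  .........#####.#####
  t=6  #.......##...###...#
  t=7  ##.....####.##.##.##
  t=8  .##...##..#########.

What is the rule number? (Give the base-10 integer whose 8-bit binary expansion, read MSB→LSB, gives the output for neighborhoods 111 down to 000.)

  ###|.  b7=0 t=0,i=4
  ##.|#  b6=1 t=0,i=5
  #.#|#  b5=1 t=0,i=2
  #..|#  b4=1 t=0,i=8
  .##|#  b3=1 t=0,i=3
  .#.|.  b2=0 t=0,i=1
  ..#|#  b1=1 t=0,i=0
  ...|.  b0=0 t=3,i=0
  bits 01111010 = 122

122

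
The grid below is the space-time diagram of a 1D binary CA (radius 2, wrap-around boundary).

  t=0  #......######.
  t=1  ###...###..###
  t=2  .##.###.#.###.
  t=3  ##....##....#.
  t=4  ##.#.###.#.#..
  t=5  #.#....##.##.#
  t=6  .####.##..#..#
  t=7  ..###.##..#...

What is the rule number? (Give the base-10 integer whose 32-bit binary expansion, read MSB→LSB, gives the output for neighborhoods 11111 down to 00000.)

  nb #####: next=.  (t=0,i=9, bit31=0)
  nb ####.: next=#  (t=0,i=11, bit30=1)
  nb ###.#: next=#  (t=0,i=12, bit29=1)
  nb ###..: next=#  (t=1,i=2, bit28=1)
  nb ##.##: next=.  (t=2,i=3, bit27=0)
  nb ##.#.: next=#  (t=0,i=13, bit26=1)
  nb ##..#: next=.  (t=1,i=9, bit25=0)
  nb ##...: next=.  (t=1,i=3, bit24=0)
  nb #.###: next=.  (t=2,i=4, bit23=0)
  nb #.##.: next=#  (t=3,i=0, bit22=1)
  nb #.#.#: next=.  (t=2,i=8, bit21=0)
  nb #.#..: next=#  (t=0,i=0, bit20=1)
  nb #..##: next=#  (t=1,i=10, bit19=1)
  nb #..#.: next=.  (t=6,i=9, bit18=0)
  nb #...#: next=#  (t=1,i=4, bit17=1)
  nb #....: next=#  (t=0,i=2, bit16=1)
  nb .####: next=#  (t=0,i=8, bit15=1)
  nb .###.: next=.  (t=1,i=7, bit14=0)
  nb .##.#: next=.  (t=2,i=2, bit13=0)
  nb .##..: next=#  (t=3,i=1, bit12=1)
  nb .#.##: next=.  (t=2,i=9, bit11=0)
  nb .#.#.: next=#  (t=4,i=10, bit10=1)
  nb .#..#: next=.  (t=4,i=12, bit9=0)
  nb .#...: next=#  (t=0,i=1, bit8=1)
  nb ..###: next=#  (t=0,i=7, bit7=1)
  nb ..##.: next=#  (t=2,i=1, bit6=1)
  nb ..#.#: next=.  (t=3,i=12, bit5=0)
  nb ..#..: next=#  (t=6,i=10, bit4=1)
  nb ...##: next=#  (t=0,i=6, bit3=1)
  nb ...#.: next=#  (t=3,i=11, bit2=1)
  nb ....#: next=.  (t=0,i=5, bit1=0)
  nb .....: next=.  (t=0,i=3, bit0=0)
  bits 01110100010110111001010111011100 = 1952159196

1952159196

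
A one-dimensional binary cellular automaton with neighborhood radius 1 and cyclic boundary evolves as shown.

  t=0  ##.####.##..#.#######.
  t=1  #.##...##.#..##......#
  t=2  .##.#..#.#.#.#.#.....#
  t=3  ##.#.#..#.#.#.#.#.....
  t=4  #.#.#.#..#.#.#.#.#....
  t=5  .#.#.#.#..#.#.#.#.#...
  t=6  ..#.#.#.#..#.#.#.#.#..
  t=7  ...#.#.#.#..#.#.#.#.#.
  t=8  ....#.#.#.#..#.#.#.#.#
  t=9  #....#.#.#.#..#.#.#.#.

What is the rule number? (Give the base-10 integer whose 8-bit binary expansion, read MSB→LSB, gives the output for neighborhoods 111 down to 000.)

56

  [7] ### => .  t=0,i=4
  [6] ##. => .  t=0,i=1
  [5] #.# => #  t=0,i=2
  [4] #.. => #  t=0,i=10
  [3] .## => #  t=0,i=0
  [2] .#. => .  t=0,i=12
  [1] ..# => .  t=0,i=11
  [0] ... => .  t=1,i=5
  bits 00111000 = 56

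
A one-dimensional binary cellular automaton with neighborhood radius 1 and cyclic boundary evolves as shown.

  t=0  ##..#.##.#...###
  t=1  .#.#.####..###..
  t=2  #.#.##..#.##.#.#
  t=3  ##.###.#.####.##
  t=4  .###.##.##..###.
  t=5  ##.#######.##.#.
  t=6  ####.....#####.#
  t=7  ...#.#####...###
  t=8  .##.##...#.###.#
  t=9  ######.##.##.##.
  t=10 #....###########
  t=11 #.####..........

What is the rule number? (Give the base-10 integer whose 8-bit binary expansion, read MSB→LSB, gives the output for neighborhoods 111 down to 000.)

107

  [7] ### => .  t=0,i=0
  [6] ##. => #  t=0,i=1
  [5] #.# => #  t=0,i=5
  [4] #.. => .  t=0,i=2
  [3] .## => #  t=0,i=6
  [2] .#. => .  t=0,i=4
  [1] ..# => #  t=0,i=3
  [0] ... => #  t=0,i=11
  bits 01101011 = 107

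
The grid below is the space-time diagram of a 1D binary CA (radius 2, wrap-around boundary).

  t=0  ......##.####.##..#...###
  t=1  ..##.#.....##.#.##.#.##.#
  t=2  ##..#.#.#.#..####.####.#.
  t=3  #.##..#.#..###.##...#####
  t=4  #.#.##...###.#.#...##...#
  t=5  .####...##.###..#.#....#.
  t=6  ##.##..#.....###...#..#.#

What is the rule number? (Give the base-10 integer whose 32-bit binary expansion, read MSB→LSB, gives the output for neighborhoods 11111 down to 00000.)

1986792333

  nb #####: next=.  (t=3,i=22, bit31=0)
  nb ####.: next=#  (t=0,i=11, bit30=1)
  nb ###.#: next=#  (t=0,i=12, bit29=1)
  nb ###..: next=#  (t=0,i=24, bit28=1)
  nb ##.##: next=.  (t=0,i=8, bit27=0)
  nb ##.#.: next=#  (t=1,i=4, bit26=1)
  nb ##..#: next=#  (t=0,i=16, bit25=1)
  nb ##...: next=.  (t=0,i=0, bit24=0)
  nb #.###: next=.  (t=0,i=9, bit23=0)
  nb #.##.: next=#  (t=0,i=14, bit22=1)
  nb #.#.#: next=#  (t=1,i=14, bit21=1)
  nb #.#..: next=.  (t=1,i=5, bit20=0)
  nb #..##: next=#  (t=1,i=1, bit19=1)
  nb #..#.: next=#  (t=0,i=17, bit18=1)
  nb #...#: next=.  (t=0,i=20, bit17=0)
  nb #....: next=.  (t=0,i=1, bit16=0)
  nb .####: next=.  (t=0,i=10, bit15=0)
  nb .###.: next=.  (t=0,i=23, bit14=0)
  nb .##.#: next=.  (t=0,i=7, bit13=0)
  nb .##..: next=.  (t=0,i=15, bit12=0)
  nb .#.##: next=#  (t=1,i=15, bit11=1)
  nb .#.#.: next=.  (t=2,i=5, bit10=0)
  nb .#..#: next=#  (t=1,i=0, bit9=1)
  nb .#...: next=#  (t=0,i=19, bit8=1)
  nb ..###: next=#  (t=0,i=22, bit7=1)
  nb ..##.: next=.  (t=0,i=6, bit6=0)
  nb ..#.#: next=.  (t=2,i=4, bit5=0)
  nb ..#..: next=.  (t=0,i=18, bit4=0)
  nb ...##: next=#  (t=0,i=5, bit3=1)
  nb ...#.: next=#  (t=5,i=22, bit2=1)
  nb ....#: next=.  (t=0,i=4, bit1=0)
  nb .....: next=#  (t=0,i=2, bit0=1)
  bits 01110110011011000000101110001101 = 1986792333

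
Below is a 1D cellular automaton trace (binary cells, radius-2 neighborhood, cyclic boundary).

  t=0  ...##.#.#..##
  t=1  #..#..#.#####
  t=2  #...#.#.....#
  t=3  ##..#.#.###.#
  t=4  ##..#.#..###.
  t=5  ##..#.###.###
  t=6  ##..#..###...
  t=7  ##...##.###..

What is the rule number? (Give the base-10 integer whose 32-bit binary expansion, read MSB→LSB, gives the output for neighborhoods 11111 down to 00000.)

  ##### -> .   bit 31 = 0  t=1,i=10
  ####. -> #   bit 30 = 1  t=1,i=12
  ###.# -> #   bit 29 = 1  t=3,i=10
  ###.. -> #   bit 28 = 1  t=1,i=0
  ##.## -> #   bit 27 = 1  t=3,i=11
  ##.#. -> .   bit 26 = 0  t=0,i=5
  ##..# -> .   bit 25 = 0  t=1,i=1
  ##... -> #   bit 24 = 1  t=0,i=0
  #.### -> .   bit 23 = 0  t=1,i=8
  #.##. -> #   bit 22 = 1  t=4,i=0
  #.#.# -> #   bit 21 = 1  t=0,i=6
  #.#.. -> #   bit 20 = 1  t=0,i=8
  #..## -> #   bit 19 = 1  t=0,i=10
  #..#. -> .   bit 18 = 0  t=1,i=2
  #...# -> .   bit 17 = 0  t=0,i=1
  #.... -> #   bit 16 = 1  t=2,i=8
  .#### -> .   bit 15 = 0  t=1,i=9
  .###. -> #   bit 14 = 1  t=3,i=0
  .##.# -> .   bit 13 = 0  t=0,i=4
  .##.. -> #   bit 12 = 1  t=0,i=12
  .#.## -> .   bit 11 = 0  t=1,i=7
  .#.#. -> .   bit 10 = 0  t=0,i=7
  .#..# -> #   bit 9 = 1  t=0,i=9
  .#... -> .   bit 8 = 0  t=2,i=7
  ..### -> .   bit 7 = 0  t=4,i=9
  ..##. -> #   bit 6 = 1  t=0,i=3
  ..#.# -> #   bit 5 = 1  t=1,i=6
  ..#.. -> .   bit 4 = 0  t=1,i=3
  ...## -> .   bit 3 = 0  t=0,i=2
  ...#. -> .   bit 2 = 0  t=2,i=3
  ....# -> #   bit 1 = 1  t=2,i=10
  ..... -> #   bit 0 = 1  t=2,i=9
  bits 01111001011110010101001001100011 = 2037994083

2037994083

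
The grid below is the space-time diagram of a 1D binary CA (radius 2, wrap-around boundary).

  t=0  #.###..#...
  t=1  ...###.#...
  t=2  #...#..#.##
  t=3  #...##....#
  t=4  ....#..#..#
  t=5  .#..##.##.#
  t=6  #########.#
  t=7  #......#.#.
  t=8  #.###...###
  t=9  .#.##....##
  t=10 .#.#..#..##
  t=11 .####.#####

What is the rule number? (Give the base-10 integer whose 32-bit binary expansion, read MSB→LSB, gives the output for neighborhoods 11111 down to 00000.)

  [31] ##### => .  t=6,i=1
  [30] ####. => #  t=6,i=7
  [29] ###.# => .  t=1,i=5
  [28] ###.. => #  t=0,i=4
  [27] ##.## => #  t=5,i=6
  [26] ##.#. => .  t=1,i=6
  [25] ##..# => #  t=0,i=5
  [24] ##... => .  t=2,i=1
  [23] #.### => .  t=0,i=2
  [22] #.##. => #  t=5,i=7
  [21] #.#.# => #  t=5,i=10
  [20] #.#.. => #  t=1,i=7
  [19] #..## => #  t=5,i=3
  [18] #..#. => .  t=0,i=6
  [17] #...# => .  t=0,i=9
  [16] #.... => #  t=1,i=9
  [15] .#### => #  t=6,i=0
  [14] .###. => #  t=0,i=3
  [13] .##.# => #  t=5,i=5
  [12] .##.. => .  t=3,i=0
  [11] .#.## => .  t=0,i=1
  [10] .#.#. => #  t=5,i=0
  [9] .#..# => #  t=2,i=5
  [8] .#... => .  t=0,i=8
  [7] ..### => .  t=1,i=3
  [6] ..##. => #  t=3,i=4
  [5] ..#.# => .  t=0,i=0
  [4] ..#.. => #  t=0,i=7
  [3] ...## => .  t=1,i=2
  [2] ...#. => .  t=0,i=10
  [1] ....# => .  t=1,i=1
  [0] ..... => #  t=1,i=0
  bits 01011010011110011110011001010001 = 1517938257

1517938257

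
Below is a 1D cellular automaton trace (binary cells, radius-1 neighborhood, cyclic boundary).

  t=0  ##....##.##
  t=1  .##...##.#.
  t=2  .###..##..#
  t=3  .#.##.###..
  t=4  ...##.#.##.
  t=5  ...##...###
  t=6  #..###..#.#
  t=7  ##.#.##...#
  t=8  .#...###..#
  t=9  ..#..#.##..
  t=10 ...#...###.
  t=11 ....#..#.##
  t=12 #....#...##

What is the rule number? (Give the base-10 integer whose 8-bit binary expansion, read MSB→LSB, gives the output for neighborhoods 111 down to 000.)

  nb ###: next=.  (t=0,i=0, bit7=0)
  nb ##.: next=#  (t=0,i=1, bit6=1)
  nb #.#: next=.  (t=0,i=8, bit5=0)
  nb #..: next=#  (t=0,i=2, bit4=1)
  nb .##: next=#  (t=0,i=6, bit3=1)
  nb .#.: next=.  (t=1,i=9, bit2=0)
  nb ..#: next=.  (t=0,i=5, bit1=0)
  nb ...: next=.  (t=0,i=3, bit0=0)
  bits 01011000 = 88

88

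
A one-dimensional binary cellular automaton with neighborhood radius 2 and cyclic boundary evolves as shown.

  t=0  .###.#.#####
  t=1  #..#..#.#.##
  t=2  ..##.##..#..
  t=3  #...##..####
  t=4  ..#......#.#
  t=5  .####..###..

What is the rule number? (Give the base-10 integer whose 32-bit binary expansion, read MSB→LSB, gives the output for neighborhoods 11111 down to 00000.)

  [31] ##### => .  t=0,i=9
  [30] ####. => #  t=0,i=10
  [29] ###.# => #  t=0,i=3
  [28] ###.. => .  t=1,i=0
  [27] ##.## => #  t=0,i=0
  [26] ##.#. => .  t=0,i=4
  [25] ##..# => .  t=1,i=1
  [24] ##... => .  t=3,i=1
  [23] #.### => .  t=0,i=1
  [22] #.##. => #  t=2,i=5
  [21] #.#.# => .  t=0,i=5
  [20] #.#.. => .  t=4,i=11
  [19] #..## => .  t=3,i=7
  [18] #..#. => #  t=1,i=2
  [17] #...# => #  t=3,i=2
  [16] #.... => #  t=2,i=11
  [15] .#### => #  t=0,i=8
  [14] .###. => .  t=0,i=2
  [13] .##.# => .  t=2,i=3
  [12] .##.. => .  t=2,i=6
  [11] .#.## => #  t=0,i=6
  [10] .#.#. => .  t=1,i=7
  [9] .#..# => .  t=1,i=4
  [8] .#... => #  t=2,i=10
  [7] ..### => .  t=3,i=8
  [6] ..##. => .  t=2,i=2
  [5] ..#.# => #  t=1,i=6
  [4] ..#.. => #  t=1,i=3
  [3] ...## => .  t=2,i=1
  [2] ...#. => #  t=4,i=8
  [1] ....# => #  t=2,i=0
  [0] ..... => .  t=4,i=5
  bits 01101000010001111000100100110110 = 1749518646

1749518646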